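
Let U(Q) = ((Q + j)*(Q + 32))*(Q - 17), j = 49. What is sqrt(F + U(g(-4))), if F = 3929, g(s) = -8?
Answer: I*sqrt(20671) ≈ 143.77*I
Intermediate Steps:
U(Q) = (-17 + Q)*(32 + Q)*(49 + Q) (U(Q) = ((Q + 49)*(Q + 32))*(Q - 17) = ((49 + Q)*(32 + Q))*(-17 + Q) = ((32 + Q)*(49 + Q))*(-17 + Q) = (-17 + Q)*(32 + Q)*(49 + Q))
sqrt(F + U(g(-4))) = sqrt(3929 + (-26656 + (-8)**3 + 64*(-8)**2 + 191*(-8))) = sqrt(3929 + (-26656 - 512 + 64*64 - 1528)) = sqrt(3929 + (-26656 - 512 + 4096 - 1528)) = sqrt(3929 - 24600) = sqrt(-20671) = I*sqrt(20671)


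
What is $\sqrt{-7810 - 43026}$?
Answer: $2 i \sqrt{12709} \approx 225.47 i$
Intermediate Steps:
$\sqrt{-7810 - 43026} = \sqrt{-50836} = 2 i \sqrt{12709}$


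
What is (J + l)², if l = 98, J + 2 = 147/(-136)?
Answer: 166642281/18496 ≈ 9009.6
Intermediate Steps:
J = -419/136 (J = -2 + 147/(-136) = -2 + 147*(-1/136) = -2 - 147/136 = -419/136 ≈ -3.0809)
(J + l)² = (-419/136 + 98)² = (12909/136)² = 166642281/18496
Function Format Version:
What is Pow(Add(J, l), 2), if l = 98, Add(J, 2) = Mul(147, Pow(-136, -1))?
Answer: Rational(166642281, 18496) ≈ 9009.6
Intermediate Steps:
J = Rational(-419, 136) (J = Add(-2, Mul(147, Pow(-136, -1))) = Add(-2, Mul(147, Rational(-1, 136))) = Add(-2, Rational(-147, 136)) = Rational(-419, 136) ≈ -3.0809)
Pow(Add(J, l), 2) = Pow(Add(Rational(-419, 136), 98), 2) = Pow(Rational(12909, 136), 2) = Rational(166642281, 18496)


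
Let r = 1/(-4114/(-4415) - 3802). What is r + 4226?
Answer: 70919527401/16781716 ≈ 4226.0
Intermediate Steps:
r = -4415/16781716 (r = 1/(-4114*(-1/4415) - 3802) = 1/(4114/4415 - 3802) = 1/(-16781716/4415) = -4415/16781716 ≈ -0.00026308)
r + 4226 = -4415/16781716 + 4226 = 70919527401/16781716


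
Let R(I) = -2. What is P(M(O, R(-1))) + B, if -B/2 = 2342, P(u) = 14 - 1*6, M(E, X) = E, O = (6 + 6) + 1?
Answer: -4676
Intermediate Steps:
O = 13 (O = 12 + 1 = 13)
P(u) = 8 (P(u) = 14 - 6 = 8)
B = -4684 (B = -2*2342 = -4684)
P(M(O, R(-1))) + B = 8 - 4684 = -4676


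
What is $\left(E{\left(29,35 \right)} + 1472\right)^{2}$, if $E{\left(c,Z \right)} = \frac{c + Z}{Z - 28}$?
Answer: $\frac{107495424}{49} \approx 2.1938 \cdot 10^{6}$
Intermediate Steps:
$E{\left(c,Z \right)} = \frac{Z + c}{-28 + Z}$
$\left(E{\left(29,35 \right)} + 1472\right)^{2} = \left(\frac{35 + 29}{-28 + 35} + 1472\right)^{2} = \left(\frac{1}{7} \cdot 64 + 1472\right)^{2} = \left(\frac{64}{7} + 1472\right)^{2} = \left(\frac{10368}{7}\right)^{2} = \frac{107495424}{49}$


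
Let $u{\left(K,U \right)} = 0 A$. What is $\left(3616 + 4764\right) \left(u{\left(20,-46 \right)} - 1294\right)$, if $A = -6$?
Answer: $-10843720$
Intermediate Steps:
$u{\left(K,U \right)} = 0$ ($u{\left(K,U \right)} = 0 \left(-6\right) = 0$)
$\left(3616 + 4764\right) \left(u{\left(20,-46 \right)} - 1294\right) = \left(3616 + 4764\right) \left(0 - 1294\right) = 8380 \left(-1294\right) = -10843720$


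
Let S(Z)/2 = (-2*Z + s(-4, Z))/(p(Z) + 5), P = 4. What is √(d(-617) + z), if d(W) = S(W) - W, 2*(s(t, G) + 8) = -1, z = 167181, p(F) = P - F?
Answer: √65757543374/626 ≈ 409.64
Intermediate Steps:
p(F) = 4 - F
s(t, G) = -17/2 (s(t, G) = -8 + (½)*(-1) = -8 - ½ = -17/2)
S(Z) = 2*(-17/2 - 2*Z)/(9 - Z) (S(Z) = 2*((-2*Z - 17/2)/((4 - Z) + 5)) = 2*((-17/2 - 2*Z)/(9 - Z)) = 2*(-17/2 - 2*Z)/(9 - Z))
d(W) = -W + (17 + 4*W)/(-9 + W) (d(W) = (17 + 4*W)/(-9 + W) - W = -W + (17 + 4*W)/(-9 + W))
√(d(-617) + z) = √((17 - 1*(-617)² + 13*(-617))/(-9 - 617) + 167181) = √((17 - 1*380689 - 8021)/(-626) + 167181) = √(-(17 - 380689 - 8021)/626 + 167181) = √(-1/626*(-388693) + 167181) = √(388693/626 + 167181) = √(105043999/626) = √65757543374/626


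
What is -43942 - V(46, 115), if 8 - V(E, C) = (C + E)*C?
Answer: -25435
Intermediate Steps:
V(E, C) = 8 - C*(C + E) (V(E, C) = 8 - (C + E)*C = 8 - C*(C + E))
-43942 - V(46, 115) = -43942 - (8 - 1*115**2 - 1*115*46) = -43942 - (8 - 1*13225 - 5290) = -43942 - (8 - 13225 - 5290) = -43942 - 1*(-18507) = -43942 + 18507 = -25435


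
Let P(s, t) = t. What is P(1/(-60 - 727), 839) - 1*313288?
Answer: -312449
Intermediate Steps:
P(1/(-60 - 727), 839) - 1*313288 = 839 - 1*313288 = 839 - 313288 = -312449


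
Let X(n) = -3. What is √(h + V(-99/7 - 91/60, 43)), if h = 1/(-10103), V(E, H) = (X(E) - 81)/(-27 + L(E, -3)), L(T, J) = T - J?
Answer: √59979904797084793/168285671 ≈ 1.4553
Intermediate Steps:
V(E, H) = -84/(-24 + E) (V(E, H) = (-3 - 81)/(-27 + (E - 1*(-3))) = -84/(-27 + (E + 3)) = -84/(-27 + (3 + E)) = -84/(-24 + E))
h = -1/10103 ≈ -9.8980e-5
√(h + V(-99/7 - 91/60, 43)) = √(-1/10103 - 84/(-24 + (-99/7 - 91/60))) = √(-1/10103 - 84/(-24 - 6577/420)) = √(-1/10103 - 84/(-16657/420)) = √(-1/10103 - 84*(-420/16657)) = √(-1/10103 + 35280/16657) = √(356417183/168285671) = √59979904797084793/168285671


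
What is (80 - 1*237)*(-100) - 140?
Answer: 15560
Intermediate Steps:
(80 - 1*237)*(-100) - 140 = (80 - 237)*(-100) - 140 = -157*(-100) - 140 = 15700 - 140 = 15560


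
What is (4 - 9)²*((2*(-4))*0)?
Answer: 0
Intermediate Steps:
(4 - 9)²*((2*(-4))*0) = (-5)²*(-8*0) = 25*0 = 0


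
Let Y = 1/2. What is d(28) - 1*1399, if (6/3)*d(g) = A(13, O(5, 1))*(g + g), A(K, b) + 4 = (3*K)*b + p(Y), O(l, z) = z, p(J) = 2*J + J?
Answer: -377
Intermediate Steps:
Y = ½ ≈ 0.50000
p(J) = 3*J
A(K, b) = -5/2 + 3*K*b (A(K, b) = -4 + ((3*K)*b + 3*(½)) = -4 + (3*K*b + 3/2) = -4 + (3/2 + 3*K*b) = -5/2 + 3*K*b)
d(g) = 73*g/2 (d(g) = ((-5/2 + 3*13*1)*(g + g))/2 = ((-5/2 + 39)*(2*g))/2 = (73*(2*g)/2)/2 = (73*g)/2 = 73*g/2)
d(28) - 1*1399 = (73/2)*28 - 1*1399 = 1022 - 1399 = -377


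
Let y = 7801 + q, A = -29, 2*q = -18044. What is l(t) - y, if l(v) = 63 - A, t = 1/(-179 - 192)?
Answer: 1313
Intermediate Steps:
q = -9022 (q = (1/2)*(-18044) = -9022)
t = -1/371 (t = 1/(-371) = -1/371 ≈ -0.0026954)
y = -1221 (y = 7801 - 9022 = -1221)
l(v) = 92 (l(v) = 63 - 1*(-29) = 63 + 29 = 92)
l(t) - y = 92 - 1*(-1221) = 92 + 1221 = 1313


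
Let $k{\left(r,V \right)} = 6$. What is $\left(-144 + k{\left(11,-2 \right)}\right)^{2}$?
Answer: $19044$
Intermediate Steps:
$\left(-144 + k{\left(11,-2 \right)}\right)^{2} = \left(-144 + 6\right)^{2} = \left(-138\right)^{2} = 19044$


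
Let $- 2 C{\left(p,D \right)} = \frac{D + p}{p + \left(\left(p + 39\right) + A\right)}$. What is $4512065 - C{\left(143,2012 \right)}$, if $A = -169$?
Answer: $\frac{1407766435}{312} \approx 4.5121 \cdot 10^{6}$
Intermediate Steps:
$C{\left(p,D \right)} = - \frac{D + p}{2 \left(-130 + 2 p\right)}$ ($C{\left(p,D \right)} = - \frac{\left(D + p\right) \frac{1}{p + \left(\left(p + 39\right) - 169\right)}}{2} = - \frac{\left(D + p\right) \frac{1}{p + \left(\left(39 + p\right) - 169\right)}}{2} = - \frac{\left(D + p\right) \frac{1}{p + \left(-130 + p\right)}}{2} = - \frac{\left(D + p\right) \frac{1}{-130 + 2 p}}{2} = - \frac{\frac{1}{-130 + 2 p} \left(D + p\right)}{2} = - \frac{D + p}{2 \left(-130 + 2 p\right)}$)
$4512065 - C{\left(143,2012 \right)} = 4512065 - \frac{\left(-1\right) 2012 - 143}{4 \left(-65 + 143\right)} = 4512065 - \frac{-2012 - 143}{4 \cdot 78} = 4512065 - \frac{1}{4} \cdot \frac{1}{78} \left(-2155\right) = 4512065 - - \frac{2155}{312} = 4512065 + \frac{2155}{312} = \frac{1407766435}{312}$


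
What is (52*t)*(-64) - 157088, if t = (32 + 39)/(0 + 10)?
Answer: -903584/5 ≈ -1.8072e+5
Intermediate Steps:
t = 71/10 ≈ 7.1000
(52*t)*(-64) - 157088 = (52*(71/10))*(-64) - 157088 = (1846/5)*(-64) - 157088 = -118144/5 - 157088 = -903584/5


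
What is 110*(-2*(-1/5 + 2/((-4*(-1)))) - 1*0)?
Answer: -66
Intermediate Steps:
110*(-2*(-1/5 + 2/((-4*(-1)))) - 1*0) = 110*(-2*(-1*⅕ + 2/4) + 0) = 110*(-2*(-⅕ + 2*(¼)) + 0) = 110*(-2*(-⅕ + ½) + 0) = 110*(-2*3/10 + 0) = 110*(-⅗ + 0) = 110*(-⅗) = -66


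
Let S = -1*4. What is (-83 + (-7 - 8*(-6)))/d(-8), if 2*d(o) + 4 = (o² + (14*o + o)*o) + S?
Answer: -21/254 ≈ -0.082677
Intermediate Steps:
S = -4
d(o) = -4 + 8*o² (d(o) = -2 + ((o² + (14*o + o)*o) - 4)/2 = -2 + ((o² + (15*o)*o) - 4)/2 = -2 + ((o² + 15*o²) - 4)/2 = -2 + (16*o² - 4)/2 = -2 + (-4 + 16*o²)/2 = -2 + (-2 + 8*o²) = -4 + 8*o²)
(-83 + (-7 - 8*(-6)))/d(-8) = (-83 + (-7 - 8*(-6)))/(-4 + 8*(-8)²) = (-83 + (-7 + 48))/(-4 + 8*64) = (-83 + 41)/(-4 + 512) = -42/508 = (1/508)*(-42) = -21/254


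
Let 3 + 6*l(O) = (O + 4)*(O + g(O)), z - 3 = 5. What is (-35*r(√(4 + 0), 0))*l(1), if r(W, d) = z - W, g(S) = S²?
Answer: -245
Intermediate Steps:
z = 8 (z = 3 + 5 = 8)
r(W, d) = 8 - W
l(O) = -½ + (4 + O)*(O + O²)/6 (l(O) = -½ + ((O + 4)*(O + O²))/6 = -½ + ((4 + O)*(O + O²))/6 = -½ + (4 + O)*(O + O²)/6)
(-35*r(√(4 + 0), 0))*l(1) = (-35*(8 - √(4 + 0)))*(-½ + (⅙)*1³ + (⅔)*1 + (⅚)*1²) = (-35*(8 - √4))*(-½ + (⅙)*1 + ⅔ + (⅚)*1) = (-35*(8 - 1*2))*(-½ + ⅙ + ⅔ + ⅚) = -35*(8 - 2)*(7/6) = -35*6*(7/6) = -210*7/6 = -245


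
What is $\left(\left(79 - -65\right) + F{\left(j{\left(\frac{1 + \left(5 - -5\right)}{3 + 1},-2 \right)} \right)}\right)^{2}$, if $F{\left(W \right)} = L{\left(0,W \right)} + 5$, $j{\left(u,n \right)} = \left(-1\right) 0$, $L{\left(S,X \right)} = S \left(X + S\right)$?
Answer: $22201$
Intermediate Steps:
$L{\left(S,X \right)} = S \left(S + X\right)$
$j{\left(u,n \right)} = 0$
$F{\left(W \right)} = 5$ ($F{\left(W \right)} = 0 \left(0 + W\right) + 5 = 0 W + 5 = 0 + 5 = 5$)
$\left(\left(79 - -65\right) + F{\left(j{\left(\frac{1 + \left(5 - -5\right)}{3 + 1},-2 \right)} \right)}\right)^{2} = \left(\left(79 - -65\right) + 5\right)^{2} = \left(\left(79 + 65\right) + 5\right)^{2} = \left(144 + 5\right)^{2} = 149^{2} = 22201$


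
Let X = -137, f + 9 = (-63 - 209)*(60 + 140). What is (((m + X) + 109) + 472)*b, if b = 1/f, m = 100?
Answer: -544/54409 ≈ -0.0099984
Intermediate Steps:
f = -54409 (f = -9 + (-63 - 209)*(60 + 140) = -9 - 272*200 = -9 - 54400 = -54409)
b = -1/54409 (b = 1/(-54409) = -1/54409 ≈ -1.8379e-5)
(((m + X) + 109) + 472)*b = (((100 - 137) + 109) + 472)*(-1/54409) = ((-37 + 109) + 472)*(-1/54409) = (72 + 472)*(-1/54409) = 544*(-1/54409) = -544/54409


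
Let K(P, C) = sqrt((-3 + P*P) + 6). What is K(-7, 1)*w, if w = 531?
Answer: 1062*sqrt(13) ≈ 3829.1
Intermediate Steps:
K(P, C) = sqrt(3 + P**2) (K(P, C) = sqrt((-3 + P**2) + 6) = sqrt(3 + P**2))
K(-7, 1)*w = sqrt(3 + (-7)**2)*531 = sqrt(3 + 49)*531 = sqrt(52)*531 = (2*sqrt(13))*531 = 1062*sqrt(13)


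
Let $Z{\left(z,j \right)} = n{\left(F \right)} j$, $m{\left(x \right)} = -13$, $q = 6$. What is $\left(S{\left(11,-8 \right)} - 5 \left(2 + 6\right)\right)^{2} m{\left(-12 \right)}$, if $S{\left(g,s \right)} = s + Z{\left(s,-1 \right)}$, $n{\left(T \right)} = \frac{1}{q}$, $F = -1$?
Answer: $- \frac{1085773}{36} \approx -30160.0$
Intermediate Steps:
$n{\left(T \right)} = \frac{1}{6}$
$Z{\left(z,j \right)} = \frac{j}{6}$
$S{\left(g,s \right)} = - \frac{1}{6} + s$ ($S{\left(g,s \right)} = s + \frac{1}{6} \left(-1\right) = s - \frac{1}{6} = - \frac{1}{6} + s$)
$\left(S{\left(11,-8 \right)} - 5 \left(2 + 6\right)\right)^{2} m{\left(-12 \right)} = \left(\left(- \frac{1}{6} - 8\right) - 5 \left(2 + 6\right)\right)^{2} \left(-13\right) = \left(- \frac{49}{6} - 40\right)^{2} \left(-13\right) = \left(- \frac{289}{6}\right)^{2} \left(-13\right) = \frac{83521}{36} \left(-13\right) = - \frac{1085773}{36}$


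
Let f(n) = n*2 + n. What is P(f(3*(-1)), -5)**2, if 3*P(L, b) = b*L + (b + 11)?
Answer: 289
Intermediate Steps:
f(n) = 3*n (f(n) = 2*n + n = 3*n)
P(L, b) = 11/3 + b/3 + L*b/3 (P(L, b) = (b*L + (b + 11))/3 = (L*b + (11 + b))/3 = (11 + b + L*b)/3 = 11/3 + b/3 + L*b/3)
P(f(3*(-1)), -5)**2 = (11/3 + (1/3)*(-5) + (1/3)*(3*(3*(-1)))*(-5))**2 = (11/3 - 5/3 + (1/3)*(3*(-3))*(-5))**2 = (11/3 - 5/3 + (1/3)*(-9)*(-5))**2 = (11/3 - 5/3 + 15)**2 = 17**2 = 289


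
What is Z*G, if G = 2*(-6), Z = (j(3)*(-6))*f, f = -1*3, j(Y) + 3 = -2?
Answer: 1080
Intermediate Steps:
j(Y) = -5 (j(Y) = -3 - 2 = -5)
f = -3
Z = -90 (Z = -5*(-6)*(-3) = 30*(-3) = -90)
G = -12
Z*G = -90*(-12) = 1080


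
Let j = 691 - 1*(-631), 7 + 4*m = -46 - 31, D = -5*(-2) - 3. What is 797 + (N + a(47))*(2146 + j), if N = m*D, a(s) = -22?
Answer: -585295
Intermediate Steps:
D = 7 (D = 10 - 3 = 7)
m = -21 (m = -7/4 + (-46 - 31)/4 = -7/4 + (¼)*(-77) = -7/4 - 77/4 = -21)
j = 1322 (j = 691 + 631 = 1322)
N = -147 (N = -21*7 = -147)
797 + (N + a(47))*(2146 + j) = 797 + (-147 - 22)*(2146 + 1322) = 797 - 169*3468 = 797 - 586092 = -585295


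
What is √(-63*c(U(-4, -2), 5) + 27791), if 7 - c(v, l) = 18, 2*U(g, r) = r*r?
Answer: 2*√7121 ≈ 168.77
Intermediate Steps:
U(g, r) = r²/2 (U(g, r) = (r*r)/2 = r²/2)
c(v, l) = -11 (c(v, l) = 7 - 1*18 = 7 - 18 = -11)
√(-63*c(U(-4, -2), 5) + 27791) = √(-63*(-11) + 27791) = √(693 + 27791) = √28484 = 2*√7121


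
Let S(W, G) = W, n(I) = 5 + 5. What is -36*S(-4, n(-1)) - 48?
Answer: 96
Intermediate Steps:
n(I) = 10
-36*S(-4, n(-1)) - 48 = -36*(-4) - 48 = 144 - 48 = 96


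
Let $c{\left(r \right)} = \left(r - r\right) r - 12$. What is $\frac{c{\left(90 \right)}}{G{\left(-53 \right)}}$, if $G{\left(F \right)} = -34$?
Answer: $\frac{6}{17} \approx 0.35294$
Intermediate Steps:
$c{\left(r \right)} = -12$ ($c{\left(r \right)} = 0 r - 12 = 0 - 12 = -12$)
$\frac{c{\left(90 \right)}}{G{\left(-53 \right)}} = - \frac{12}{-34} = \left(-12\right) \left(- \frac{1}{34}\right) = \frac{6}{17}$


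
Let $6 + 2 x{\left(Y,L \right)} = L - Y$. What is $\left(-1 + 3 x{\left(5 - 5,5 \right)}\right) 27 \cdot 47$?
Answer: $- \frac{6345}{2} \approx -3172.5$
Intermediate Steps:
$x{\left(Y,L \right)} = -3 + \frac{L}{2} - \frac{Y}{2}$ ($x{\left(Y,L \right)} = -3 + \frac{L - Y}{2} = -3 + \left(\frac{L}{2} - \frac{Y}{2}\right) = -3 + \frac{L}{2} - \frac{Y}{2}$)
$\left(-1 + 3 x{\left(5 - 5,5 \right)}\right) 27 \cdot 47 = \left(-1 + 3 \left(-3 + \frac{1}{2} \cdot 5 - \frac{5 - 5}{2}\right)\right) 27 \cdot 47 = \left(-1 + 3 \left(-3 + \frac{5}{2} - \frac{5 - 5}{2}\right)\right) 27 \cdot 47 = \left(-1 + 3 \left(-3 + \frac{5}{2} - 0\right)\right) 27 \cdot 47 = \left(-1 + 3 \left(-3 + \frac{5}{2} + 0\right)\right) 27 \cdot 47 = \left(-1 + 3 \left(- \frac{1}{2}\right)\right) 27 \cdot 47 = \left(-1 - \frac{3}{2}\right) 27 \cdot 47 = \left(- \frac{5}{2}\right) 27 \cdot 47 = \left(- \frac{135}{2}\right) 47 = - \frac{6345}{2}$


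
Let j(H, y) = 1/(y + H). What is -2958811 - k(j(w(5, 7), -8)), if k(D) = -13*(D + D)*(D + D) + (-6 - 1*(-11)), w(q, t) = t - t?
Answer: -47341043/16 ≈ -2.9588e+6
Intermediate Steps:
w(q, t) = 0
j(H, y) = 1/(H + y)
k(D) = 5 - 52*D² (k(D) = -13*2*D*2*D + (-6 + 11) = -52*D² + 5 = 5 - 52*D²)
-2958811 - k(j(w(5, 7), -8)) = -2958811 - (5 - 52/(0 - 8)²) = -2958811 - (5 - 52*(1/(-8))²) = -2958811 - (5 - 52*(-⅛)²) = -2958811 - (5 - 52*1/64) = -2958811 - (5 - 13/16) = -2958811 - 1*67/16 = -2958811 - 67/16 = -47341043/16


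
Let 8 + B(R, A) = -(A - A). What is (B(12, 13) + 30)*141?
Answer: 3102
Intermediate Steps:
B(R, A) = -8 (B(R, A) = -8 - (A - A) = -8 - 1*0 = -8 + 0 = -8)
(B(12, 13) + 30)*141 = (-8 + 30)*141 = 22*141 = 3102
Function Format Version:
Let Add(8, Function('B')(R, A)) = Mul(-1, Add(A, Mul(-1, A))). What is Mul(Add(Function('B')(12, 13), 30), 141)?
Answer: 3102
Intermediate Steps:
Function('B')(R, A) = -8 (Function('B')(R, A) = Add(-8, Mul(-1, Add(A, Mul(-1, A)))) = Add(-8, Mul(-1, 0)) = Add(-8, 0) = -8)
Mul(Add(Function('B')(12, 13), 30), 141) = Mul(Add(-8, 30), 141) = Mul(22, 141) = 3102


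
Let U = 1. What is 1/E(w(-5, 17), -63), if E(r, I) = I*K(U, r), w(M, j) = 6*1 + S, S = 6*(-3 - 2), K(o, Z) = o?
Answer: -1/63 ≈ -0.015873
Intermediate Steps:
S = -30 (S = 6*(-5) = -30)
w(M, j) = -24 (w(M, j) = 6*1 - 30 = 6 - 30 = -24)
E(r, I) = I (E(r, I) = I*1 = I)
1/E(w(-5, 17), -63) = 1/(-63) = -1/63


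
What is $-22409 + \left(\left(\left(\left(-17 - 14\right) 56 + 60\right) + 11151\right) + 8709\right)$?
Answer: $-4225$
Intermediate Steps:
$-22409 + \left(\left(\left(\left(-17 - 14\right) 56 + 60\right) + 11151\right) + 8709\right) = -22409 + \left(\left(\left(\left(-31\right) 56 + 60\right) + 11151\right) + 8709\right) = -22409 + \left(\left(\left(-1736 + 60\right) + 11151\right) + 8709\right) = -22409 + \left(\left(-1676 + 11151\right) + 8709\right) = -22409 + \left(9475 + 8709\right) = -22409 + 18184 = -4225$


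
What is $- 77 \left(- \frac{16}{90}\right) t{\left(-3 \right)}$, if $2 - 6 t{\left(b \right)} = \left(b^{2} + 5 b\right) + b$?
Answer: $\frac{3388}{135} \approx 25.096$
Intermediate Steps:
$t{\left(b \right)} = \frac{1}{3} - b - \frac{b^{2}}{6}$ ($t{\left(b \right)} = \frac{1}{3} - \frac{\left(b^{2} + 5 b\right) + b}{6} = \frac{1}{3} - \frac{b^{2} + 6 b}{6} = \frac{1}{3} - \left(b + \frac{b^{2}}{6}\right) = \frac{1}{3} - b - \frac{b^{2}}{6}$)
$- 77 \left(- \frac{16}{90}\right) t{\left(-3 \right)} = - 77 \left(- \frac{16}{90}\right) \left(\frac{1}{3} - -3 - \frac{\left(-3\right)^{2}}{6}\right) = - 77 \left(\left(-16\right) \frac{1}{90}\right) \left(\frac{1}{3} + 3 - \frac{3}{2}\right) = \left(-77\right) \left(- \frac{8}{45}\right) \left(\frac{1}{3} + 3 - \frac{3}{2}\right) = \frac{616}{45} \cdot \frac{11}{6} = \frac{3388}{135}$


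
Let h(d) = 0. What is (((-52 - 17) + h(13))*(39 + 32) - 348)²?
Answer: 27531009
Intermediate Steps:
(((-52 - 17) + h(13))*(39 + 32) - 348)² = (((-52 - 17) + 0)*(39 + 32) - 348)² = ((-69 + 0)*71 - 348)² = (-69*71 - 348)² = (-4899 - 348)² = (-5247)² = 27531009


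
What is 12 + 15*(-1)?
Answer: -3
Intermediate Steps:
12 + 15*(-1) = 12 - 15 = -3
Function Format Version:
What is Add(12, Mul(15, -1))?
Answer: -3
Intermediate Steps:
Add(12, Mul(15, -1)) = Add(12, -15) = -3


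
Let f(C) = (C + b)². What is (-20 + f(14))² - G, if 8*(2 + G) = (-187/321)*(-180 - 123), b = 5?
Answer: 99519361/856 ≈ 1.1626e+5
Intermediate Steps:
G = 17175/856 (G = -2 + ((-187/321)*(-180 - 123))/8 = -2 + (-187*1/321*(-303))/8 = -2 + (-187/321*(-303))/8 = -2 + (⅛)*(18887/107) = -2 + 18887/856 = 17175/856 ≈ 20.064)
f(C) = (5 + C)² (f(C) = (C + 5)² = (5 + C)²)
(-20 + f(14))² - G = (-20 + (5 + 14)²)² - 1*17175/856 = (-20 + 19²)² - 17175/856 = (-20 + 361)² - 17175/856 = 341² - 17175/856 = 116281 - 17175/856 = 99519361/856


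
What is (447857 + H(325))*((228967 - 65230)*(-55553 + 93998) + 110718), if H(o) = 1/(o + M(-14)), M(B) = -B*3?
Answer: 1034665019026364160/367 ≈ 2.8193e+15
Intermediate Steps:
M(B) = -3*B
H(o) = 1/(42 + o) (H(o) = 1/(o - 3*(-14)) = 1/(o + 42) = 1/(42 + o))
(447857 + H(325))*((228967 - 65230)*(-55553 + 93998) + 110718) = (447857 + 1/(42 + 325))*((228967 - 65230)*(-55553 + 93998) + 110718) = (447857 + 1/367)*(163737*38445 + 110718) = (447857 + 1/367)*(6294868965 + 110718) = (164363520/367)*6294979683 = 1034665019026364160/367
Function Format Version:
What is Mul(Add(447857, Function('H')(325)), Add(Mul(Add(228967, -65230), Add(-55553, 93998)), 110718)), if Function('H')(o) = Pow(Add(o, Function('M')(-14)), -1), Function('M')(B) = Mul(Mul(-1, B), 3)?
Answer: Rational(1034665019026364160, 367) ≈ 2.8193e+15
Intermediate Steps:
Function('M')(B) = Mul(-3, B)
Function('H')(o) = Pow(Add(42, o), -1) (Function('H')(o) = Pow(Add(o, Mul(-3, -14)), -1) = Pow(Add(o, 42), -1) = Pow(Add(42, o), -1))
Mul(Add(447857, Function('H')(325)), Add(Mul(Add(228967, -65230), Add(-55553, 93998)), 110718)) = Mul(Add(447857, Pow(Add(42, 325), -1)), Add(Mul(Add(228967, -65230), Add(-55553, 93998)), 110718)) = Mul(Add(447857, Pow(367, -1)), Add(Mul(163737, 38445), 110718)) = Mul(Add(447857, Rational(1, 367)), Add(6294868965, 110718)) = Mul(Rational(164363520, 367), 6294979683) = Rational(1034665019026364160, 367)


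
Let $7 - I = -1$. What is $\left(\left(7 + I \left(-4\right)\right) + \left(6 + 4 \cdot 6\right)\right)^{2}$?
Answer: $25$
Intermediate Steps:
$I = 8$ ($I = 7 - -1 = 7 + 1 = 8$)
$\left(\left(7 + I \left(-4\right)\right) + \left(6 + 4 \cdot 6\right)\right)^{2} = \left(\left(7 + 8 \left(-4\right)\right) + \left(6 + 4 \cdot 6\right)\right)^{2} = \left(\left(7 - 32\right) + \left(6 + 24\right)\right)^{2} = \left(-25 + 30\right)^{2} = 5^{2} = 25$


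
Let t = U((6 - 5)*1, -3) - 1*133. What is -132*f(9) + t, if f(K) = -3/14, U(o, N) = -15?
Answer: -838/7 ≈ -119.71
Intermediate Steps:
t = -148 (t = -15 - 1*133 = -15 - 133 = -148)
f(K) = -3/14 (f(K) = -3*1/14 = -3/14)
-132*f(9) + t = -132*(-3/14) - 148 = 198/7 - 148 = -838/7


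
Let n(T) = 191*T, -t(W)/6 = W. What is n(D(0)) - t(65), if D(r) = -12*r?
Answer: 390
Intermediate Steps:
t(W) = -6*W
n(D(0)) - t(65) = 191*(-12*0) - (-6)*65 = 191*0 - 1*(-390) = 0 + 390 = 390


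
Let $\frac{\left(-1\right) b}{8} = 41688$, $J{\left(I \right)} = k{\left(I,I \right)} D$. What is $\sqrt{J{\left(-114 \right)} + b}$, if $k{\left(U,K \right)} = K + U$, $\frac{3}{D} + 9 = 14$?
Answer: $\frac{6 i \sqrt{231695}}{5} \approx 577.62 i$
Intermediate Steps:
$D = \frac{3}{5}$ ($D = \frac{3}{-9 + 14} = \frac{3}{5} \approx 0.6$)
$J{\left(I \right)} = \frac{6 I}{5}$ ($J{\left(I \right)} = \left(I + I\right) \frac{3}{5} = 2 I \frac{3}{5} = \frac{6 I}{5}$)
$b = -333504$ ($b = \left(-8\right) 41688 = -333504$)
$\sqrt{J{\left(-114 \right)} + b} = \sqrt{\frac{6}{5} \left(-114\right) - 333504} = \sqrt{- \frac{684}{5} - 333504} = \sqrt{- \frac{1668204}{5}} = \frac{6 i \sqrt{231695}}{5}$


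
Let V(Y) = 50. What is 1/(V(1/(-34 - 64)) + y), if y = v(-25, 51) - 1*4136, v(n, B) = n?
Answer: -1/4111 ≈ -0.00024325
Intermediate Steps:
y = -4161 (y = -25 - 1*4136 = -25 - 4136 = -4161)
1/(V(1/(-34 - 64)) + y) = 1/(50 - 4161) = 1/(-4111) = -1/4111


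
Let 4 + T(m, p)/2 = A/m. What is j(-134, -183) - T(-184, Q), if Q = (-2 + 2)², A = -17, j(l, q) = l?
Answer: -11609/92 ≈ -126.18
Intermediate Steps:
Q = 0 (Q = 0² = 0)
T(m, p) = -8 - 34/m (T(m, p) = -8 + 2*(-17/m) = -8 - 34/m)
j(-134, -183) - T(-184, Q) = -134 - (-8 - 34/(-184)) = -134 - (-8 - 34*(-1/184)) = -134 - (-8 + 17/92) = -134 - 1*(-719/92) = -134 + 719/92 = -11609/92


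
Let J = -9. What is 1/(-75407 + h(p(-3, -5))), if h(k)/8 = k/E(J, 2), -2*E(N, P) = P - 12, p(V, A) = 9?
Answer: -5/376963 ≈ -1.3264e-5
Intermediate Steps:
E(N, P) = 6 - P/2 (E(N, P) = -(P - 12)/2 = -(-12 + P)/2 = 6 - P/2)
h(k) = 8*k/5 (h(k) = 8*(k/(6 - ½*2)) = 8*(k/(6 - 1)) = 8*(k/5) = 8*k/5)
1/(-75407 + h(p(-3, -5))) = 1/(-75407 + (8/5)*9) = 1/(-75407 + 72/5) = 1/(-376963/5) = -5/376963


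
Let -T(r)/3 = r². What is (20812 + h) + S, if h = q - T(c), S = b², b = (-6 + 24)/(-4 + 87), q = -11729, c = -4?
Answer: 62903783/6889 ≈ 9131.0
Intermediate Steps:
T(r) = -3*r²
b = 18/83 ≈ 0.21687
S = 324/6889 (S = (18/83)² = 324/6889 ≈ 0.047032)
h = -11681 (h = -11729 - (-3)*(-4)² = -11729 - (-3)*16 = -11729 - 1*(-48) = -11729 + 48 = -11681)
(20812 + h) + S = (20812 - 11681) + 324/6889 = 9131 + 324/6889 = 62903783/6889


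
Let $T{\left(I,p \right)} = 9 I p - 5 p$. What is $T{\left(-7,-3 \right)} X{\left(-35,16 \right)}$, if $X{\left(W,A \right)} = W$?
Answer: $-7140$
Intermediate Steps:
$T{\left(I,p \right)} = - 5 p + 9 I p$ ($T{\left(I,p \right)} = 9 I p - 5 p = - 5 p + 9 I p$)
$T{\left(-7,-3 \right)} X{\left(-35,16 \right)} = - 3 \left(-5 + 9 \left(-7\right)\right) \left(-35\right) = - 3 \left(-5 - 63\right) \left(-35\right) = \left(-3\right) \left(-68\right) \left(-35\right) = 204 \left(-35\right) = -7140$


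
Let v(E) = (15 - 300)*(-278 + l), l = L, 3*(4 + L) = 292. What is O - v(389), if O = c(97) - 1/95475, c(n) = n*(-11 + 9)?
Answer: -5043371401/95475 ≈ -52824.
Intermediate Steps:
c(n) = -2*n (c(n) = n*(-2) = -2*n)
L = 280/3 (L = -4 + (⅓)*292 = -4 + 292/3 = 280/3 ≈ 93.333)
l = 280/3 ≈ 93.333
O = -18522151/95475 (O = -2*97 - 1/95475 = -194 - 1*1/95475 = -194 - 1/95475 = -18522151/95475 ≈ -194.00)
v(E) = 52630 (v(E) = (15 - 300)*(-278 + 280/3) = -285*(-554/3) = 52630)
O - v(389) = -18522151/95475 - 1*52630 = -18522151/95475 - 52630 = -5043371401/95475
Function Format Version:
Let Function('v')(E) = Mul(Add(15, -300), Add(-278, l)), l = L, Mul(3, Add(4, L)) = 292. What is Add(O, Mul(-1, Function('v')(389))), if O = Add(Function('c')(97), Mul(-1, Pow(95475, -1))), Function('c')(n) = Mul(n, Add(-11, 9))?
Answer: Rational(-5043371401, 95475) ≈ -52824.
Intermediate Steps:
Function('c')(n) = Mul(-2, n) (Function('c')(n) = Mul(n, -2) = Mul(-2, n))
L = Rational(280, 3) (L = Add(-4, Mul(Rational(1, 3), 292)) = Add(-4, Rational(292, 3)) = Rational(280, 3) ≈ 93.333)
l = Rational(280, 3) ≈ 93.333
O = Rational(-18522151, 95475) (O = Add(Mul(-2, 97), Mul(-1, Pow(95475, -1))) = Add(-194, Mul(-1, Rational(1, 95475))) = Add(-194, Rational(-1, 95475)) = Rational(-18522151, 95475) ≈ -194.00)
Function('v')(E) = 52630 (Function('v')(E) = Mul(Add(15, -300), Add(-278, Rational(280, 3))) = Mul(-285, Rational(-554, 3)) = 52630)
Add(O, Mul(-1, Function('v')(389))) = Add(Rational(-18522151, 95475), Mul(-1, 52630)) = Add(Rational(-18522151, 95475), -52630) = Rational(-5043371401, 95475)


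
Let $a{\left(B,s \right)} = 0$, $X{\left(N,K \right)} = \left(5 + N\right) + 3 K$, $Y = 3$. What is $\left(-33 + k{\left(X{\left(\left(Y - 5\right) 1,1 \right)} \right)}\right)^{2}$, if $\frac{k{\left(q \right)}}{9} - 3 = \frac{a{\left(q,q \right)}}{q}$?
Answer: $36$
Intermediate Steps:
$X{\left(N,K \right)} = 5 + N + 3 K$
$k{\left(q \right)} = 27$ ($k{\left(q \right)} = 27 + 9 \frac{0}{q} = 27 + 9 \cdot 0 = 27 + 0 = 27$)
$\left(-33 + k{\left(X{\left(\left(Y - 5\right) 1,1 \right)} \right)}\right)^{2} = \left(-33 + 27\right)^{2} = \left(-6\right)^{2} = 36$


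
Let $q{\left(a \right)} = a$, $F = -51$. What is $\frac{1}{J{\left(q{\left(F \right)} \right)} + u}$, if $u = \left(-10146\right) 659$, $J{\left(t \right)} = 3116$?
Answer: $- \frac{1}{6683098} \approx -1.4963 \cdot 10^{-7}$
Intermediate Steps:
$u = -6686214$
$\frac{1}{J{\left(q{\left(F \right)} \right)} + u} = \frac{1}{3116 - 6686214} = \frac{1}{-6683098} = - \frac{1}{6683098}$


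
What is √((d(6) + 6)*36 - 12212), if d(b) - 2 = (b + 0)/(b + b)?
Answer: I*√11906 ≈ 109.11*I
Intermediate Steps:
d(b) = 5/2 (d(b) = 2 + (b + 0)/(b + b) = 2 + b/((2*b)) = 2 + b*(1/(2*b)) = 2 + ½ = 5/2)
√((d(6) + 6)*36 - 12212) = √((5/2 + 6)*36 - 12212) = √((17/2)*36 - 12212) = √(306 - 12212) = √(-11906) = I*√11906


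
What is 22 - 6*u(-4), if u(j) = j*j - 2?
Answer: -62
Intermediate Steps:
u(j) = -2 + j² (u(j) = j² - 2 = -2 + j²)
22 - 6*u(-4) = 22 - 6*(-2 + (-4)²) = 22 - 6*(-2 + 16) = 22 - 6*14 = 22 - 84 = -62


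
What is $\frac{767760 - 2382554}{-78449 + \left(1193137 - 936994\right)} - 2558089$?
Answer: $- \frac{227279340780}{88847} \approx -2.5581 \cdot 10^{6}$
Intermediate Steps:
$\frac{767760 - 2382554}{-78449 + \left(1193137 - 936994\right)} - 2558089 = - \frac{1614794}{-78449 + 256143} - 2558089 = - \frac{1614794}{177694} - 2558089 = \left(-1614794\right) \frac{1}{177694} - 2558089 = - \frac{807397}{88847} - 2558089 = - \frac{227279340780}{88847}$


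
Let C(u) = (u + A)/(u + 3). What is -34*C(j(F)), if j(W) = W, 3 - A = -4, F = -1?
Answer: -102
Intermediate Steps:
A = 7 (A = 3 - 1*(-4) = 3 + 4 = 7)
C(u) = (7 + u)/(3 + u) (C(u) = (u + 7)/(u + 3) = (7 + u)/(3 + u))
-34*C(j(F)) = -34*(7 - 1)/(3 - 1) = -34*6/2 = -17*6 = -34*3 = -102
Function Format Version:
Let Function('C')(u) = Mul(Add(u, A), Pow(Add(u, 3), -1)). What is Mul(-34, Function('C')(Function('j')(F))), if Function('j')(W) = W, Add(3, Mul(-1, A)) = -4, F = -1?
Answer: -102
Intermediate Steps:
A = 7 (A = Add(3, Mul(-1, -4)) = Add(3, 4) = 7)
Function('C')(u) = Mul(Pow(Add(3, u), -1), Add(7, u)) (Function('C')(u) = Mul(Add(u, 7), Pow(Add(u, 3), -1)) = Mul(Add(7, u), Pow(Add(3, u), -1)) = Mul(Pow(Add(3, u), -1), Add(7, u)))
Mul(-34, Function('C')(Function('j')(F))) = Mul(-34, Mul(Pow(Add(3, -1), -1), Add(7, -1))) = Mul(-34, Mul(Pow(2, -1), 6)) = Mul(-34, Mul(Rational(1, 2), 6)) = Mul(-34, 3) = -102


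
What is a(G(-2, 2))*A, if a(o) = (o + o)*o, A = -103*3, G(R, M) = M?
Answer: -2472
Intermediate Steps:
A = -309
a(o) = 2*o**2 (a(o) = (2*o)*o = 2*o**2)
a(G(-2, 2))*A = (2*2**2)*(-309) = (2*4)*(-309) = 8*(-309) = -2472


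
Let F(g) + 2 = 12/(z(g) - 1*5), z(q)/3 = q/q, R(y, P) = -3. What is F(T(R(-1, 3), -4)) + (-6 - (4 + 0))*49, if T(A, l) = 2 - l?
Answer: -498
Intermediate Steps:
z(q) = 3 (z(q) = 3*(q/q) = 3*1 = 3)
F(g) = -8 (F(g) = -2 + 12/(3 - 1*5) = -2 + 12/(3 - 5) = -2 + 12/(-2) = -2 + 12*(-1/2) = -2 - 6 = -8)
F(T(R(-1, 3), -4)) + (-6 - (4 + 0))*49 = -8 + (-6 - (4 + 0))*49 = -8 + (-6 - 1*4)*49 = -8 + (-6 - 4)*49 = -8 - 10*49 = -8 - 490 = -498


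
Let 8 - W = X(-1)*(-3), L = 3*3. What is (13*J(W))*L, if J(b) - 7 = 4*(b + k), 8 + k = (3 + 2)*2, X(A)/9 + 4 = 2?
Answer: -19773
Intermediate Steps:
X(A) = -18 (X(A) = -36 + 9*2 = -36 + 18 = -18)
L = 9
W = -46 (W = 8 - (-18)*(-3) = 8 - 1*54 = 8 - 54 = -46)
k = 2 (k = -8 + (3 + 2)*2 = -8 + 5*2 = -8 + 10 = 2)
J(b) = 15 + 4*b (J(b) = 7 + 4*(b + 2) = 7 + 4*(2 + b) = 7 + (8 + 4*b) = 15 + 4*b)
(13*J(W))*L = (13*(15 + 4*(-46)))*9 = (13*(15 - 184))*9 = (13*(-169))*9 = -2197*9 = -19773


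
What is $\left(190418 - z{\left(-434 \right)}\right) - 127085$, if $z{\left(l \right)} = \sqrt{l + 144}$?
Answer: $63333 - i \sqrt{290} \approx 63333.0 - 17.029 i$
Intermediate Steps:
$z{\left(l \right)} = \sqrt{144 + l}$
$\left(190418 - z{\left(-434 \right)}\right) - 127085 = \left(190418 - \sqrt{144 - 434}\right) - 127085 = \left(190418 - \sqrt{-290}\right) - 127085 = \left(190418 - i \sqrt{290}\right) - 127085 = 63333 - i \sqrt{290}$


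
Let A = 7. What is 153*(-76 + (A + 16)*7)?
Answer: 13005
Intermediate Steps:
153*(-76 + (A + 16)*7) = 153*(-76 + (7 + 16)*7) = 153*(-76 + 23*7) = 153*(-76 + 161) = 153*85 = 13005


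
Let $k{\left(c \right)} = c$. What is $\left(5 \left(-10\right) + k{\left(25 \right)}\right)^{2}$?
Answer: $625$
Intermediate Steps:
$\left(5 \left(-10\right) + k{\left(25 \right)}\right)^{2} = \left(5 \left(-10\right) + 25\right)^{2} = \left(-50 + 25\right)^{2} = \left(-25\right)^{2} = 625$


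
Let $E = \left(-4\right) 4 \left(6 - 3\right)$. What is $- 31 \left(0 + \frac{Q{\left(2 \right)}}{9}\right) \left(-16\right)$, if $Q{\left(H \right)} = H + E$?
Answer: $- \frac{22816}{9} \approx -2535.1$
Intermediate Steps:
$E = -48$ ($E = - 16 \left(6 - 3\right) = \left(-16\right) 3 = -48$)
$Q{\left(H \right)} = -48 + H$ ($Q{\left(H \right)} = H - 48 = -48 + H$)
$- 31 \left(0 + \frac{Q{\left(2 \right)}}{9}\right) \left(-16\right) = - 31 \left(0 + \frac{-48 + 2}{9}\right) \left(-16\right) = - 31 \left(0 - \frac{46}{9}\right) \left(-16\right) = \left(-31\right) \left(- \frac{46}{9}\right) \left(-16\right) = \frac{1426}{9} \left(-16\right) = - \frac{22816}{9}$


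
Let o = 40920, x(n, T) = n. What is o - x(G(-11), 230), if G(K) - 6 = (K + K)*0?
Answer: 40914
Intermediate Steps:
G(K) = 6 (G(K) = 6 + (K + K)*0 = 6 + (2*K)*0 = 6 + 0 = 6)
o - x(G(-11), 230) = 40920 - 1*6 = 40920 - 6 = 40914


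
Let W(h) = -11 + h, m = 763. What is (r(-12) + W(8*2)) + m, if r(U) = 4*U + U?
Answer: 708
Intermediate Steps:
r(U) = 5*U
(r(-12) + W(8*2)) + m = (5*(-12) + (-11 + 8*2)) + 763 = (-60 + (-11 + 16)) + 763 = (-60 + 5) + 763 = -55 + 763 = 708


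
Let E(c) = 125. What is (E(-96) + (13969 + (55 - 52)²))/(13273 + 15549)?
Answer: 14103/28822 ≈ 0.48931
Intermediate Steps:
(E(-96) + (13969 + (55 - 52)²))/(13273 + 15549) = (125 + (13969 + (55 - 52)²))/(13273 + 15549) = (125 + (13969 + 3²))/28822 = (125 + (13969 + 9))*(1/28822) = (125 + 13978)*(1/28822) = 14103*(1/28822) = 14103/28822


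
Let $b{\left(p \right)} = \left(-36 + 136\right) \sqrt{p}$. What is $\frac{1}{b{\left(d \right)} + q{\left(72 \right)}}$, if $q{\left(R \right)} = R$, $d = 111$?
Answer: $- \frac{3}{46034} + \frac{25 \sqrt{111}}{276204} \approx 0.00088844$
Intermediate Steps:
$b{\left(p \right)} = 100 \sqrt{p}$
$\frac{1}{b{\left(d \right)} + q{\left(72 \right)}} = \frac{1}{100 \sqrt{111} + 72} = \frac{1}{72 + 100 \sqrt{111}}$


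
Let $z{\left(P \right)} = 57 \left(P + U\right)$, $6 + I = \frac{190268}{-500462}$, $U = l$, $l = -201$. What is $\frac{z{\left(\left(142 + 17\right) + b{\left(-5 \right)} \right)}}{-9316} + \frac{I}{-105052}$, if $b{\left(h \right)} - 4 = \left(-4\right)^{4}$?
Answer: $- \frac{40828838338849}{30611522435474} \approx -1.3338$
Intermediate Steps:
$b{\left(h \right)} = 260$ ($b{\left(h \right)} = 4 + \left(-4\right)^{4} = 4 + 256 = 260$)
$U = -201$
$I = - \frac{1596520}{250231}$ ($I = -6 + \frac{190268}{-500462} = -6 + 190268 \left(- \frac{1}{500462}\right) = -6 - \frac{95134}{250231} = - \frac{1596520}{250231} \approx -6.3802$)
$z{\left(P \right)} = -11457 + 57 P$ ($z{\left(P \right)} = 57 \left(P - 201\right) = 57 \left(-201 + P\right) = -11457 + 57 P$)
$\frac{z{\left(\left(142 + 17\right) + b{\left(-5 \right)} \right)}}{-9316} + \frac{I}{-105052} = \frac{-11457 + 57 \left(\left(142 + 17\right) + 260\right)}{-9316} - \frac{1596520}{250231 \left(-105052\right)} = \left(-11457 + 57 \left(159 + 260\right)\right) \left(- \frac{1}{9316}\right) - - \frac{399130}{6571816753} = \left(-11457 + 57 \cdot 419\right) \left(- \frac{1}{9316}\right) + \frac{399130}{6571816753} = \left(-11457 + 23883\right) \left(- \frac{1}{9316}\right) + \frac{399130}{6571816753} = 12426 \left(- \frac{1}{9316}\right) + \frac{399130}{6571816753} = - \frac{6213}{4658} + \frac{399130}{6571816753} = - \frac{40828838338849}{30611522435474}$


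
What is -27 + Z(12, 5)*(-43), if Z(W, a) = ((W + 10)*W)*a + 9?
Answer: -57174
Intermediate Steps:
Z(W, a) = 9 + W*a*(10 + W) (Z(W, a) = ((10 + W)*W)*a + 9 = (W*(10 + W))*a + 9 = W*a*(10 + W) + 9 = 9 + W*a*(10 + W))
-27 + Z(12, 5)*(-43) = -27 + (9 + 5*12**2 + 10*12*5)*(-43) = -27 + (9 + 5*144 + 600)*(-43) = -27 + (9 + 720 + 600)*(-43) = -27 + 1329*(-43) = -27 - 57147 = -57174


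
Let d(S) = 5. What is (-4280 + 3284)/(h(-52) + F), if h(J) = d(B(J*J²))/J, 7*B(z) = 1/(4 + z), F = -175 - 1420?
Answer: 51792/82945 ≈ 0.62441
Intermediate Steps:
F = -1595
B(z) = 1/(7*(4 + z))
h(J) = 5/J
(-4280 + 3284)/(h(-52) + F) = (-4280 + 3284)/(5/(-52) - 1595) = -996/(5*(-1/52) - 1595) = -996/(-5/52 - 1595) = -996/(-82945/52) = -996*(-52/82945) = 51792/82945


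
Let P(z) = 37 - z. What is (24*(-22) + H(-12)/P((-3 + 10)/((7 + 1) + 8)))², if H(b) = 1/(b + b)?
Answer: 858665396164/3080025 ≈ 2.7879e+5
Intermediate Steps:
H(b) = 1/(2*b)
(24*(-22) + H(-12)/P((-3 + 10)/((7 + 1) + 8)))² = (24*(-22) + ((½)/(-12))/(37 - (-3 + 10)/((7 + 1) + 8)))² = (-528 + ((½)*(-1/12))/(37 - 7/(8 + 8)))² = (-528 - 1/(24*(37 - 7/16)))² = (-528 - 1/(24*585/16))² = (-528 - 1/24*16/585)² = (-528 - 2/1755)² = (-926642/1755)² = 858665396164/3080025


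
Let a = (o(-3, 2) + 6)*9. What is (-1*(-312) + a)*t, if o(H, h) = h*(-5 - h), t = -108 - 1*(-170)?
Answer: 14880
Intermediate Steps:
t = 62 (t = -108 + 170 = 62)
a = -72 (a = (-1*2*(5 + 2) + 6)*9 = (-1*2*7 + 6)*9 = (-14 + 6)*9 = -8*9 = -72)
(-1*(-312) + a)*t = (-1*(-312) - 72)*62 = (312 - 72)*62 = 240*62 = 14880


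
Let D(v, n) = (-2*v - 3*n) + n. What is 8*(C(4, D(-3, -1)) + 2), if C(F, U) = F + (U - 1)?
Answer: 104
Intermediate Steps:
D(v, n) = -2*n - 2*v (D(v, n) = (-3*n - 2*v) + n = -2*n - 2*v)
C(F, U) = -1 + F + U (C(F, U) = F + (-1 + U) = -1 + F + U)
8*(C(4, D(-3, -1)) + 2) = 8*((-1 + 4 + (-2*(-1) - 2*(-3))) + 2) = 8*((-1 + 4 + (2 + 6)) + 2) = 8*((-1 + 4 + 8) + 2) = 8*(11 + 2) = 8*13 = 104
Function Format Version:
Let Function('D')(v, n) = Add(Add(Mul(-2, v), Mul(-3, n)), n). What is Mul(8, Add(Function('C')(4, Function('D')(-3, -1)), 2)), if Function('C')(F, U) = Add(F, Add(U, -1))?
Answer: 104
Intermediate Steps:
Function('D')(v, n) = Add(Mul(-2, n), Mul(-2, v)) (Function('D')(v, n) = Add(Add(Mul(-3, n), Mul(-2, v)), n) = Add(Mul(-2, n), Mul(-2, v)))
Function('C')(F, U) = Add(-1, F, U) (Function('C')(F, U) = Add(F, Add(-1, U)) = Add(-1, F, U))
Mul(8, Add(Function('C')(4, Function('D')(-3, -1)), 2)) = Mul(8, Add(Add(-1, 4, Add(Mul(-2, -1), Mul(-2, -3))), 2)) = Mul(8, Add(Add(-1, 4, Add(2, 6)), 2)) = Mul(8, Add(Add(-1, 4, 8), 2)) = Mul(8, Add(11, 2)) = Mul(8, 13) = 104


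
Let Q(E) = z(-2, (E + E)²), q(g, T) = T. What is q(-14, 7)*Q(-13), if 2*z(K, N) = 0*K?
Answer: 0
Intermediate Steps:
z(K, N) = 0 (z(K, N) = (0*K)/2 = (½)*0 = 0)
Q(E) = 0
q(-14, 7)*Q(-13) = 7*0 = 0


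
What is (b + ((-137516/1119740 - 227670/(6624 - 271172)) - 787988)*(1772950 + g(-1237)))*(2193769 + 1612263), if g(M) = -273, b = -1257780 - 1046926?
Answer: -98429131153893102857197950952/18514061095 ≈ -5.3165e+18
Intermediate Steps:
b = -2304706
(b + ((-137516/1119740 - 227670/(6624 - 271172)) - 787988)*(1772950 + g(-1237)))*(2193769 + 1612263) = (-2304706 + ((-137516/1119740 - 227670/(6624 - 271172)) - 787988)*(1772950 - 273))*(2193769 + 1612263) = (-2304706 + ((-137516*1/1119740 - 227670/(-264548)) - 787988)*1772677)*3806032 = (-2304706 + ((-34379/279935 - 227670*(-1/264548)) - 787988)*1772677)*3806032 = (-2304706 + ((-34379/279935 + 113835/132274) - 787988)*1772677)*3806032 = (-2304706 + (27318952879/37028122190 - 787988)*1772677)*3806032 = (-2304706 - 29177688629300841/37028122190*1772677)*3806032 = (-2304706 - 51722617546323126921357/37028122190)*3806032 = -51722702885258506947497/37028122190*3806032 = -98429131153893102857197950952/18514061095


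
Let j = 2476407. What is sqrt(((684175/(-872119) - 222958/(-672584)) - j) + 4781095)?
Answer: 5*sqrt(1982424350601203285317202387)/146643321374 ≈ 1518.1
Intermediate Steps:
sqrt(((684175/(-872119) - 222958/(-672584)) - j) + 4781095) = sqrt(((684175/(-872119) - 222958/(-672584)) - 1*2476407) + 4781095) = sqrt(((684175*(-1/872119) - 222958*(-1/672584)) - 2476407) + 4781095) = sqrt(((-684175/872119 + 111479/336292) - 2476407) + 4781095) = sqrt((-132859625099/293286642748 - 2476407) + 4781095) = sqrt(-726297227967271535/293286642748 + 4781095) = sqrt(675934073241977525/293286642748) = 5*sqrt(1982424350601203285317202387)/146643321374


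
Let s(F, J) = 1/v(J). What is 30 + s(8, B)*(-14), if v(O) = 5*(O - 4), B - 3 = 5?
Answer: 293/10 ≈ 29.300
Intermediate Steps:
B = 8 (B = 3 + 5 = 8)
v(O) = -20 + 5*O (v(O) = 5*(-4 + O) = -20 + 5*O)
s(F, J) = 1/(-20 + 5*J)
30 + s(8, B)*(-14) = 30 + (1/(5*(-4 + 8)))*(-14) = 30 + ((⅕)/4)*(-14) = 30 + ((⅕)*(¼))*(-14) = 30 + (1/20)*(-14) = 30 - 7/10 = 293/10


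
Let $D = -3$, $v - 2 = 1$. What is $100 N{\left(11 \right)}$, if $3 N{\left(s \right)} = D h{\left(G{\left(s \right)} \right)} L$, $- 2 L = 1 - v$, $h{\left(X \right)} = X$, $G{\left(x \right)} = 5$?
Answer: $-500$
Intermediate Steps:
$v = 3$ ($v = 2 + 1 = 3$)
$L = 1$ ($L = - \frac{1 - 3}{2} = \left(- \frac{1}{2}\right) \left(-2\right) = 1$)
$N{\left(s \right)} = -5$ ($N{\left(s \right)} = \frac{\left(-3\right) 5 \cdot 1}{3} = \frac{\left(-15\right) 1}{3} = \frac{1}{3} \left(-15\right) = -5$)
$100 N{\left(11 \right)} = 100 \left(-5\right) = -500$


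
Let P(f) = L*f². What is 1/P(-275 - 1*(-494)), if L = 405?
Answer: 1/19424205 ≈ 5.1482e-8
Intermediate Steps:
P(f) = 405*f²
1/P(-275 - 1*(-494)) = 1/(405*(-275 - 1*(-494))²) = 1/(405*(-275 + 494)²) = 1/(405*219²) = 1/(405*47961) = 1/19424205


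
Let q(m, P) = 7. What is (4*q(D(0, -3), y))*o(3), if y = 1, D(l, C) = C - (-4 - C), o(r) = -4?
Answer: -112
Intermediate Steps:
D(l, C) = 4 + 2*C (D(l, C) = C + (4 + C) = 4 + 2*C)
(4*q(D(0, -3), y))*o(3) = (4*7)*(-4) = 28*(-4) = -112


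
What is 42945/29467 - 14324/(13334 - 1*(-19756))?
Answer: 499482371/487531515 ≈ 1.0245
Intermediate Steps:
42945/29467 - 14324/(13334 - 1*(-19756)) = 42945*(1/29467) - 14324/(13334 + 19756) = 42945/29467 - 14324/33090 = 42945/29467 - 14324*1/33090 = 42945/29467 - 7162/16545 = 499482371/487531515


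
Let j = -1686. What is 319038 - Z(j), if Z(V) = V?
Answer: 320724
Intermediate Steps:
319038 - Z(j) = 319038 - 1*(-1686) = 319038 + 1686 = 320724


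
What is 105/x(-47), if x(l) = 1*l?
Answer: -105/47 ≈ -2.2340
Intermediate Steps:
x(l) = l
105/x(-47) = 105/(-47) = 105*(-1/47) = -105/47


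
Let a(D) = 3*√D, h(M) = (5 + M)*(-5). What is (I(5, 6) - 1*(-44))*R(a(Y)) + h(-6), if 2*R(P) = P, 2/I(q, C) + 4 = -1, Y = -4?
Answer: 5 + 654*I/5 ≈ 5.0 + 130.8*I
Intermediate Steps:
h(M) = -25 - 5*M
I(q, C) = -⅖ (I(q, C) = 2/(-4 - 1) = 2/(-5) = 2*(-⅕) = -⅖)
R(P) = P/2
(I(5, 6) - 1*(-44))*R(a(Y)) + h(-6) = (-⅖ - 1*(-44))*((3*√(-4))/2) + (-25 - 5*(-6)) = (-⅖ + 44)*((3*(2*I))/2) + (-25 + 30) = 218*((6*I)/2)/5 + 5 = 218*(3*I)/5 + 5 = 654*I/5 + 5 = 5 + 654*I/5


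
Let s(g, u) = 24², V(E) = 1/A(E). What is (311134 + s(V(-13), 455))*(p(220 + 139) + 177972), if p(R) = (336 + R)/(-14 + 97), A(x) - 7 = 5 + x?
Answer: 4604695764410/83 ≈ 5.5478e+10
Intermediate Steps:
A(x) = 12 + x (A(x) = 7 + (5 + x) = 12 + x)
V(E) = 1/(12 + E)
s(g, u) = 576
p(R) = 336/83 + R/83 (p(R) = (336 + R)/83 = (336 + R)*(1/83) = 336/83 + R/83)
(311134 + s(V(-13), 455))*(p(220 + 139) + 177972) = (311134 + 576)*((336/83 + (220 + 139)/83) + 177972) = 311710*((336/83 + (1/83)*359) + 177972) = 311710*((336/83 + 359/83) + 177972) = 311710*(695/83 + 177972) = 311710*(14772371/83) = 4604695764410/83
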